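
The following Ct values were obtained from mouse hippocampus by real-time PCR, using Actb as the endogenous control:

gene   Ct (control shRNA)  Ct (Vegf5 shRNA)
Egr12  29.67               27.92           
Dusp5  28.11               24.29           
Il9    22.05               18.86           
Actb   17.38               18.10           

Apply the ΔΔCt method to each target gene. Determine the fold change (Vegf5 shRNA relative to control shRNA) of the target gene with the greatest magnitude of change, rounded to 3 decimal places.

23.264

Egr12: ΔΔCt = (27.92−18.10) − (29.67−17.38) = 9.82 − 12.29 = -2.47; fold change = 2^2.47 = 5.540
Dusp5: ΔΔCt = (24.29−18.10) − (28.11−17.38) = 6.19 − 10.73 = -4.54; fold change = 2^4.54 = 23.264
Il9: ΔΔCt = (18.86−18.10) − (22.05−17.38) = 0.76 − 4.67 = -3.91; fold change = 2^3.91 = 15.032
Dusp5 has the largest |ΔΔCt| = 4.54.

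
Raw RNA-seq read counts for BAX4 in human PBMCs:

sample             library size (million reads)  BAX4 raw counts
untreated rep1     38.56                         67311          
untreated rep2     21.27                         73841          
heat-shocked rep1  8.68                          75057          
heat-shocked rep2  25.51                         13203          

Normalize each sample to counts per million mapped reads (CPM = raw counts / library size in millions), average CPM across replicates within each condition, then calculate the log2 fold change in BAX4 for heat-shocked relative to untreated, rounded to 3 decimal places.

0.813

CPM(untreated rep1) = 67311 / 38.56 = 1745.6172
CPM(untreated rep2) = 73841 / 21.27 = 3471.6032
CPM(heat-shocked rep1) = 75057 / 8.68 = 8647.1198
CPM(heat-shocked rep2) = 13203 / 25.51 = 517.5617
mean CPM(untreated) = 2608.6102; mean CPM(heat-shocked) = 4582.3408
Fold change = 4582.3408 / 2608.6102 = 1.75662
log2(1.75662) = 0.8128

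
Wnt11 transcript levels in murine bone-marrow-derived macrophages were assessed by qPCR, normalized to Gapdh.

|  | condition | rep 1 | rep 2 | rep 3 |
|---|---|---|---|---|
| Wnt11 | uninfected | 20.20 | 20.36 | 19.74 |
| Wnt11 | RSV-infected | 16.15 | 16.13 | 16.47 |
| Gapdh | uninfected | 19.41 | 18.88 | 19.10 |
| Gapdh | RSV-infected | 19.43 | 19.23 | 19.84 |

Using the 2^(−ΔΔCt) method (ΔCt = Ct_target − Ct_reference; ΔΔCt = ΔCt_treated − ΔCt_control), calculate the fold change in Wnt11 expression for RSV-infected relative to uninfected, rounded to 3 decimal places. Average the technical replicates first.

Mean Ct: Wnt11 uninfected 20.100; Wnt11 RSV-infected 16.250; Gapdh uninfected 19.130; Gapdh RSV-infected 19.500
ΔCt(uninfected) = 20.100 − 19.130 = 0.970
ΔCt(RSV-infected) = 16.250 − 19.500 = -3.250
ΔΔCt = -3.250 − 0.970 = -4.220
Fold change = 2^(−(-4.220)) = 2^4.220 = 18.6357

18.636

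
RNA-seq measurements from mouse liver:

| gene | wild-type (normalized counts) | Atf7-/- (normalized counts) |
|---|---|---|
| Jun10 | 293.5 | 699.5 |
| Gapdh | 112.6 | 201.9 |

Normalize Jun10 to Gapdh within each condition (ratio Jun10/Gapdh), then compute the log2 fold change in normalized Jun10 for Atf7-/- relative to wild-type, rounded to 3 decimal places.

0.411

Jun10/Gapdh (wild-type) = 293.5 / 112.6 = 2.6066
Jun10/Gapdh (Atf7-/-) = 699.5 / 201.9 = 3.4646
Fold change = 3.4646 / 2.6066 = 1.3292
log2(1.3292) = 0.4105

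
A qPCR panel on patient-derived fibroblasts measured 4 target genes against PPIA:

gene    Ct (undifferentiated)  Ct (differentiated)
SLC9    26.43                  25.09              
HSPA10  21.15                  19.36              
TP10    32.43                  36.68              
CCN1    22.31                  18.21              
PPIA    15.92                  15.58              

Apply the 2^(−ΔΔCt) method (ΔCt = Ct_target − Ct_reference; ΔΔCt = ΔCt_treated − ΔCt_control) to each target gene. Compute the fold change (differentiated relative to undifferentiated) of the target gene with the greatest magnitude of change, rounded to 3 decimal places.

0.042

SLC9: ΔΔCt = (25.09−15.58) − (26.43−15.92) = 9.51 − 10.51 = -1.00; fold change = 2^1.00 = 2.000
HSPA10: ΔΔCt = (19.36−15.58) − (21.15−15.92) = 3.78 − 5.23 = -1.45; fold change = 2^1.45 = 2.732
TP10: ΔΔCt = (36.68−15.58) − (32.43−15.92) = 21.10 − 16.51 = 4.59; fold change = 2^-4.59 = 0.042
CCN1: ΔΔCt = (18.21−15.58) − (22.31−15.92) = 2.63 − 6.39 = -3.76; fold change = 2^3.76 = 13.548
TP10 has the largest |ΔΔCt| = 4.59.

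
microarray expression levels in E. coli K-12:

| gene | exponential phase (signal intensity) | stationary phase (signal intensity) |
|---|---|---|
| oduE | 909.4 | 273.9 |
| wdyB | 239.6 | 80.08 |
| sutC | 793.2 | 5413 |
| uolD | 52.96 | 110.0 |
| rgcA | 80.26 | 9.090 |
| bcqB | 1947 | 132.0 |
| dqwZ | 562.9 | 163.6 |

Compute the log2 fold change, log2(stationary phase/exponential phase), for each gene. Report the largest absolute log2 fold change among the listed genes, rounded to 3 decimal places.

log2(273.9/909.4) = -1.731  (oduE)
log2(80.08/239.6) = -1.581  (wdyB)
log2(5413/793.2) = 2.771  (sutC)
log2(110.0/52.96) = 1.055  (uolD)
log2(9.090/80.26) = -3.142  (rgcA)
log2(132.0/1947) = -3.883  (bcqB)
log2(163.6/562.9) = -1.783  (dqwZ)
The largest magnitude belongs to bcqB.

3.883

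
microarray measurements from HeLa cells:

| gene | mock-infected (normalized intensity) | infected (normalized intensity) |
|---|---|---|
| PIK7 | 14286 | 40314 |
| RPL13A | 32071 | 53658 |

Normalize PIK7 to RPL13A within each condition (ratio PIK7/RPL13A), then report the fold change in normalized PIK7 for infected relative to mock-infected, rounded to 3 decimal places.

1.687

PIK7/RPL13A (mock-infected) = 14286 / 32071 = 0.44545
PIK7/RPL13A (infected) = 40314 / 53658 = 0.75131
Fold change = 0.75131 / 0.44545 = 1.6866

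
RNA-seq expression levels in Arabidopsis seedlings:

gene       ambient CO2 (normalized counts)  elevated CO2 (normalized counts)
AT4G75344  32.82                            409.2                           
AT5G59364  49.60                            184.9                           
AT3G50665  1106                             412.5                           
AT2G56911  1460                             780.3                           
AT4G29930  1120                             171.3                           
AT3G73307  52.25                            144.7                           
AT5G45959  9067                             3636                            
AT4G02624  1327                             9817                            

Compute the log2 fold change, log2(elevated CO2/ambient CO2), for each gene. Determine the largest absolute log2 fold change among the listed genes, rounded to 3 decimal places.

log2(409.2/32.82) = 3.640  (AT4G75344)
log2(184.9/49.60) = 1.898  (AT5G59364)
log2(412.5/1106) = -1.423  (AT3G50665)
log2(780.3/1460) = -0.904  (AT2G56911)
log2(171.3/1120) = -2.709  (AT4G29930)
log2(144.7/52.25) = 1.470  (AT3G73307)
log2(3636/9067) = -1.318  (AT5G45959)
log2(9817/1327) = 2.887  (AT4G02624)
The largest magnitude belongs to AT4G75344.

3.640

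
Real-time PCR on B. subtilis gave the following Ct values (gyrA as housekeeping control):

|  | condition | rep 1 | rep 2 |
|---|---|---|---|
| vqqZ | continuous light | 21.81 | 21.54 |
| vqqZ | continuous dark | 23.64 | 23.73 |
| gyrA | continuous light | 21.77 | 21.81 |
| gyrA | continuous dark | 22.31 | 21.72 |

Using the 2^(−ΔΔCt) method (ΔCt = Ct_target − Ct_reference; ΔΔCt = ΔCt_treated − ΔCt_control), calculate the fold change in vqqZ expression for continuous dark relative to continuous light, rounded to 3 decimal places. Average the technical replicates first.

0.290

Mean Ct: vqqZ continuous light 21.675; vqqZ continuous dark 23.685; gyrA continuous light 21.790; gyrA continuous dark 22.015
ΔCt(continuous light) = 21.675 − 21.790 = -0.115
ΔCt(continuous dark) = 23.685 − 22.015 = 1.670
ΔΔCt = 1.670 − (-0.115) = 1.785
Fold change = 2^(−1.785) = 0.2902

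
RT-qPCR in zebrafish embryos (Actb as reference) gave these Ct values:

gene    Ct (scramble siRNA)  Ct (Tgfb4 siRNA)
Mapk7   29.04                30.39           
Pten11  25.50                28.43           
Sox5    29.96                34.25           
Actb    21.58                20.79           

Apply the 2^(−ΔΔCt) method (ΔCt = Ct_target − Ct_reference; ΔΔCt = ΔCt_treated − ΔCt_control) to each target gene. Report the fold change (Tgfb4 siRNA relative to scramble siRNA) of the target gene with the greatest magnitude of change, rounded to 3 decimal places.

0.030

Mapk7: ΔΔCt = (30.39−20.79) − (29.04−21.58) = 9.60 − 7.46 = 2.14; fold change = 2^-2.14 = 0.227
Pten11: ΔΔCt = (28.43−20.79) − (25.50−21.58) = 7.64 − 3.92 = 3.72; fold change = 2^-3.72 = 0.076
Sox5: ΔΔCt = (34.25−20.79) − (29.96−21.58) = 13.46 − 8.38 = 5.08; fold change = 2^-5.08 = 0.030
Sox5 has the largest |ΔΔCt| = 5.08.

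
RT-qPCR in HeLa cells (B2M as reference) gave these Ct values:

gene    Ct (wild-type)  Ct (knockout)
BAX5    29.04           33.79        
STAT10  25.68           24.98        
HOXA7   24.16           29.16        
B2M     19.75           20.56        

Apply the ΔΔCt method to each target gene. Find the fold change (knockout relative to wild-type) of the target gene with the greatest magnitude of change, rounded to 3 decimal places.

BAX5: ΔΔCt = (33.79−20.56) − (29.04−19.75) = 13.23 − 9.29 = 3.94; fold change = 2^-3.94 = 0.065
STAT10: ΔΔCt = (24.98−20.56) − (25.68−19.75) = 4.42 − 5.93 = -1.51; fold change = 2^1.51 = 2.848
HOXA7: ΔΔCt = (29.16−20.56) − (24.16−19.75) = 8.60 − 4.41 = 4.19; fold change = 2^-4.19 = 0.055
HOXA7 has the largest |ΔΔCt| = 4.19.

0.055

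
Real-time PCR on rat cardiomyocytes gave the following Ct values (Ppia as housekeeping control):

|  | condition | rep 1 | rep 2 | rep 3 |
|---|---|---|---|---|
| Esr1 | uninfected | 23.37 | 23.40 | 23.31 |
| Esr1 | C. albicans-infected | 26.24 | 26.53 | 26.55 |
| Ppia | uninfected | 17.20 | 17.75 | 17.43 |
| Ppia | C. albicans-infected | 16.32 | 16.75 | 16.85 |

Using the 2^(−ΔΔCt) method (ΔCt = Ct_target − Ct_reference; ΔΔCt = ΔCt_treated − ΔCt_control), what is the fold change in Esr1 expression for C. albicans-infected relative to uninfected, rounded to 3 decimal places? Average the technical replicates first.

Mean Ct: Esr1 uninfected 23.360; Esr1 C. albicans-infected 26.440; Ppia uninfected 17.460; Ppia C. albicans-infected 16.640
ΔCt(uninfected) = 23.360 − 17.460 = 5.900
ΔCt(C. albicans-infected) = 26.440 − 16.640 = 9.800
ΔΔCt = 9.800 − 5.900 = 3.900
Fold change = 2^(−3.900) = 0.0670

0.067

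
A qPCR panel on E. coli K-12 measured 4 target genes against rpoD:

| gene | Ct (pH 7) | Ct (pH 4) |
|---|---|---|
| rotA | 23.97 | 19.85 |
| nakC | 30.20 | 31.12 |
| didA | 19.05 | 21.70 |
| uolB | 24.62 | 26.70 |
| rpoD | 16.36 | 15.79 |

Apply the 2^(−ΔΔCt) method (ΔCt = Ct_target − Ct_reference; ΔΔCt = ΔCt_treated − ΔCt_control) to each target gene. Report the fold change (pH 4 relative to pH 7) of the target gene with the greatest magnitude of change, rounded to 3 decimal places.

11.713

rotA: ΔΔCt = (19.85−15.79) − (23.97−16.36) = 4.06 − 7.61 = -3.55; fold change = 2^3.55 = 11.713
nakC: ΔΔCt = (31.12−15.79) − (30.20−16.36) = 15.33 − 13.84 = 1.49; fold change = 2^-1.49 = 0.356
didA: ΔΔCt = (21.70−15.79) − (19.05−16.36) = 5.91 − 2.69 = 3.22; fold change = 2^-3.22 = 0.107
uolB: ΔΔCt = (26.70−15.79) − (24.62−16.36) = 10.91 − 8.26 = 2.65; fold change = 2^-2.65 = 0.159
rotA has the largest |ΔΔCt| = 3.55.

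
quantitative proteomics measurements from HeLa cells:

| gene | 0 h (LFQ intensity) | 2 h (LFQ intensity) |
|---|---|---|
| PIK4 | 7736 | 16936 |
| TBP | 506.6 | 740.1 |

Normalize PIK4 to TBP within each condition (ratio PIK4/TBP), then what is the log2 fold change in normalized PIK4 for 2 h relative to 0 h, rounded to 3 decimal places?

0.584

PIK4/TBP (0 h) = 7736 / 506.6 = 15.27
PIK4/TBP (2 h) = 16936 / 740.1 = 22.883
Fold change = 22.883 / 15.27 = 1.4985
log2(1.4985) = 0.5836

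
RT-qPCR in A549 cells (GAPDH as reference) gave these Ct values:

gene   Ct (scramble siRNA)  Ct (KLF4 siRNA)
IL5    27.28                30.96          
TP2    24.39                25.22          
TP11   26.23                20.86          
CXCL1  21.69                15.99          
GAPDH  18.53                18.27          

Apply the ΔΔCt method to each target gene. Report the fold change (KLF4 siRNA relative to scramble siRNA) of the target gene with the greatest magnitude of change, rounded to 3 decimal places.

IL5: ΔΔCt = (30.96−18.27) − (27.28−18.53) = 12.69 − 8.75 = 3.94; fold change = 2^-3.94 = 0.065
TP2: ΔΔCt = (25.22−18.27) − (24.39−18.53) = 6.95 − 5.86 = 1.09; fold change = 2^-1.09 = 0.470
TP11: ΔΔCt = (20.86−18.27) − (26.23−18.53) = 2.59 − 7.70 = -5.11; fold change = 2^5.11 = 34.535
CXCL1: ΔΔCt = (15.99−18.27) − (21.69−18.53) = -2.28 − 3.16 = -5.44; fold change = 2^5.44 = 43.411
CXCL1 has the largest |ΔΔCt| = 5.44.

43.411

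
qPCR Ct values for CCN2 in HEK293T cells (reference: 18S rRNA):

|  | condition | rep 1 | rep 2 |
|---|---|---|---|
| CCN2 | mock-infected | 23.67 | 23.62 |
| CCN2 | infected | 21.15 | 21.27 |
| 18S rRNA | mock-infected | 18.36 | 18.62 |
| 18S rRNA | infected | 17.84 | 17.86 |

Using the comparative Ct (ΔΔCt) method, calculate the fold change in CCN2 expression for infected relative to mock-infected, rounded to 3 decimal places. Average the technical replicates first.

3.470

Mean Ct: CCN2 mock-infected 23.645; CCN2 infected 21.210; 18S rRNA mock-infected 18.490; 18S rRNA infected 17.850
ΔCt(mock-infected) = 23.645 − 18.490 = 5.155
ΔCt(infected) = 21.210 − 17.850 = 3.360
ΔΔCt = 3.360 − 5.155 = -1.795
Fold change = 2^(−(-1.795)) = 2^1.795 = 3.4702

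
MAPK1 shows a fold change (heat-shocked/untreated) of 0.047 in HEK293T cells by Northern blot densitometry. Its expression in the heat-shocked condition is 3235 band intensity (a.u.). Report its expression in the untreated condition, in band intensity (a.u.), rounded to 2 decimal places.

untreated expression = 3235 / 0.047 = 68829.79

68829.79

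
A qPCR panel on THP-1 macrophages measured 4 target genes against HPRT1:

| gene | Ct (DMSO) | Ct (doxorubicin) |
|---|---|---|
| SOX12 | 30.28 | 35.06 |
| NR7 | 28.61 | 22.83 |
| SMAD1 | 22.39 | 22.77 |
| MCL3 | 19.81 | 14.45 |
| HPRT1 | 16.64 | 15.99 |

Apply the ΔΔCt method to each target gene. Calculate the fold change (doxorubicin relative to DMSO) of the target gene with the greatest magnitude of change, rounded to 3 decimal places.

SOX12: ΔΔCt = (35.06−15.99) − (30.28−16.64) = 19.07 − 13.64 = 5.43; fold change = 2^-5.43 = 0.023
NR7: ΔΔCt = (22.83−15.99) − (28.61−16.64) = 6.84 − 11.97 = -5.13; fold change = 2^5.13 = 35.017
SMAD1: ΔΔCt = (22.77−15.99) − (22.39−16.64) = 6.78 − 5.75 = 1.03; fold change = 2^-1.03 = 0.490
MCL3: ΔΔCt = (14.45−15.99) − (19.81−16.64) = -1.54 − 3.17 = -4.71; fold change = 2^4.71 = 26.173
SOX12 has the largest |ΔΔCt| = 5.43.

0.023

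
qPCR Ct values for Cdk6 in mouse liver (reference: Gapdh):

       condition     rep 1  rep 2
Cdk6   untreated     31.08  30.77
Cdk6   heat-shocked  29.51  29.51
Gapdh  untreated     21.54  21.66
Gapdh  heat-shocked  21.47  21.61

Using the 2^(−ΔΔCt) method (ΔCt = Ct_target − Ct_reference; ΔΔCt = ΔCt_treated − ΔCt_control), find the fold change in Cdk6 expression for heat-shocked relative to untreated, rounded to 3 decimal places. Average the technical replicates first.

Mean Ct: Cdk6 untreated 30.925; Cdk6 heat-shocked 29.510; Gapdh untreated 21.600; Gapdh heat-shocked 21.540
ΔCt(untreated) = 30.925 − 21.600 = 9.325
ΔCt(heat-shocked) = 29.510 − 21.540 = 7.970
ΔΔCt = 7.970 − 9.325 = -1.355
Fold change = 2^(−(-1.355)) = 2^1.355 = 2.5580

2.558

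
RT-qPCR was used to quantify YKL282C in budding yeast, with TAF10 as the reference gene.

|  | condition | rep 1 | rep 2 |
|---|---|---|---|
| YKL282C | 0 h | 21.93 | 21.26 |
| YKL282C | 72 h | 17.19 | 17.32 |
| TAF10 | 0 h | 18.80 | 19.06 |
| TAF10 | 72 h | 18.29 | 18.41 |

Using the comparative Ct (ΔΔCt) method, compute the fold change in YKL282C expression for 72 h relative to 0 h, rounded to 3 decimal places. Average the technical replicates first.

Mean Ct: YKL282C 0 h 21.595; YKL282C 72 h 17.255; TAF10 0 h 18.930; TAF10 72 h 18.350
ΔCt(0 h) = 21.595 − 18.930 = 2.665
ΔCt(72 h) = 17.255 − 18.350 = -1.095
ΔΔCt = -1.095 − 2.665 = -3.760
Fold change = 2^(−(-3.760)) = 2^3.760 = 13.5479

13.548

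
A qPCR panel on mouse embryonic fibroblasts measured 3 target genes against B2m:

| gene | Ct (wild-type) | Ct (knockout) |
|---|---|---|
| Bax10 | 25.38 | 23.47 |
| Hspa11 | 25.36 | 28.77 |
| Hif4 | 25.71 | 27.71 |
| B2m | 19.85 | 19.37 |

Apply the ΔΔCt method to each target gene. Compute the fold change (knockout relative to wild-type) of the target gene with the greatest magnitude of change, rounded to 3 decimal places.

Bax10: ΔΔCt = (23.47−19.37) − (25.38−19.85) = 4.10 − 5.53 = -1.43; fold change = 2^1.43 = 2.694
Hspa11: ΔΔCt = (28.77−19.37) − (25.36−19.85) = 9.40 − 5.51 = 3.89; fold change = 2^-3.89 = 0.067
Hif4: ΔΔCt = (27.71−19.37) − (25.71−19.85) = 8.34 − 5.86 = 2.48; fold change = 2^-2.48 = 0.179
Hspa11 has the largest |ΔΔCt| = 3.89.

0.067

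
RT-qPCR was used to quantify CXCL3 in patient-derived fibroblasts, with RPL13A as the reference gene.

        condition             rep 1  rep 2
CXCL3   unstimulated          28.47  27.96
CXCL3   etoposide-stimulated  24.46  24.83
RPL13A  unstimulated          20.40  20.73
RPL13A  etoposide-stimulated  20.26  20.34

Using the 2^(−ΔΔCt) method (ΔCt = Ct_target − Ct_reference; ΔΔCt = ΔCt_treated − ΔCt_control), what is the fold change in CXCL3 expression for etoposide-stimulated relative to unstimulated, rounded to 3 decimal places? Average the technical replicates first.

Mean Ct: CXCL3 unstimulated 28.215; CXCL3 etoposide-stimulated 24.645; RPL13A unstimulated 20.565; RPL13A etoposide-stimulated 20.300
ΔCt(unstimulated) = 28.215 − 20.565 = 7.650
ΔCt(etoposide-stimulated) = 24.645 − 20.300 = 4.345
ΔΔCt = 4.345 − 7.650 = -3.305
Fold change = 2^(−(-3.305)) = 2^3.305 = 9.8833

9.883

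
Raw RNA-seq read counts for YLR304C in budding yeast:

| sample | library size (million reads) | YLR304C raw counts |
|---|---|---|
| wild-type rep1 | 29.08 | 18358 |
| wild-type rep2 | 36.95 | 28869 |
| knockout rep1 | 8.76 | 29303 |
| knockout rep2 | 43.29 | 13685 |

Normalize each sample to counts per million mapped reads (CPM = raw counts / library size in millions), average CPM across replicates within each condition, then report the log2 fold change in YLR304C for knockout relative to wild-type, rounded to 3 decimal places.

CPM(wild-type rep1) = 18358 / 29.08 = 631.2930
CPM(wild-type rep2) = 28869 / 36.95 = 781.2991
CPM(knockout rep1) = 29303 / 8.76 = 3345.0913
CPM(knockout rep2) = 13685 / 43.29 = 316.1238
mean CPM(wild-type) = 706.2960; mean CPM(knockout) = 1830.6076
Fold change = 1830.6076 / 706.2960 = 2.59184
log2(2.59184) = 1.3740

1.374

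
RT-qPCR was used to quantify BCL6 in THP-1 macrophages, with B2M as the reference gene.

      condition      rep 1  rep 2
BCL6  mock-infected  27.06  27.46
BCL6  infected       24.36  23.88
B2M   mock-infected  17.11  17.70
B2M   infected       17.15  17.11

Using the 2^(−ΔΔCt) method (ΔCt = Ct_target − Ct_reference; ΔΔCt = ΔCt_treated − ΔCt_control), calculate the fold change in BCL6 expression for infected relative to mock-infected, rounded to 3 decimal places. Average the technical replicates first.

7.285

Mean Ct: BCL6 mock-infected 27.260; BCL6 infected 24.120; B2M mock-infected 17.405; B2M infected 17.130
ΔCt(mock-infected) = 27.260 − 17.405 = 9.855
ΔCt(infected) = 24.120 − 17.130 = 6.990
ΔΔCt = 6.990 − 9.855 = -2.865
Fold change = 2^(−(-2.865)) = 2^2.865 = 7.2854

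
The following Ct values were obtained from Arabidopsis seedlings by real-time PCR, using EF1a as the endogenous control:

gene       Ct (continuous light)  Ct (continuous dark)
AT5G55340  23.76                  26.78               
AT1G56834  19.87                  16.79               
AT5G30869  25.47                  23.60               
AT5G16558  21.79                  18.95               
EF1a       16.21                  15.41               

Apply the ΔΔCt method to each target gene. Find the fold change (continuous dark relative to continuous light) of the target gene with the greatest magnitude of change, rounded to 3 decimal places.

0.071

AT5G55340: ΔΔCt = (26.78−15.41) − (23.76−16.21) = 11.37 − 7.55 = 3.82; fold change = 2^-3.82 = 0.071
AT1G56834: ΔΔCt = (16.79−15.41) − (19.87−16.21) = 1.38 − 3.66 = -2.28; fold change = 2^2.28 = 4.857
AT5G30869: ΔΔCt = (23.60−15.41) − (25.47−16.21) = 8.19 − 9.26 = -1.07; fold change = 2^1.07 = 2.099
AT5G16558: ΔΔCt = (18.95−15.41) − (21.79−16.21) = 3.54 − 5.58 = -2.04; fold change = 2^2.04 = 4.112
AT5G55340 has the largest |ΔΔCt| = 3.82.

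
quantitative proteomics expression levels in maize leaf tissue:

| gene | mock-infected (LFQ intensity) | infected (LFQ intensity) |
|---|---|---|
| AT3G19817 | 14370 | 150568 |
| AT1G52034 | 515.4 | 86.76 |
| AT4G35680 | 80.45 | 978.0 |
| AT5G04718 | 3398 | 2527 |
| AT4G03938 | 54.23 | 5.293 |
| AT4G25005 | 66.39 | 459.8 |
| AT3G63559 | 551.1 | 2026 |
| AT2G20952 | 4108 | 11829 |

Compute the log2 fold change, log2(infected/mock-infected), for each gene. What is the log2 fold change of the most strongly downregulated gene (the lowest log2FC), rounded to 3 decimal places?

log2(150568/14370) = 3.389  (AT3G19817)
log2(86.76/515.4) = -2.571  (AT1G52034)
log2(978.0/80.45) = 3.604  (AT4G35680)
log2(2527/3398) = -0.427  (AT5G04718)
log2(5.293/54.23) = -3.357  (AT4G03938)
log2(459.8/66.39) = 2.792  (AT4G25005)
log2(2026/551.1) = 1.878  (AT3G63559)
log2(11829/4108) = 1.526  (AT2G20952)
AT4G03938 is most strongly downregulated.

-3.357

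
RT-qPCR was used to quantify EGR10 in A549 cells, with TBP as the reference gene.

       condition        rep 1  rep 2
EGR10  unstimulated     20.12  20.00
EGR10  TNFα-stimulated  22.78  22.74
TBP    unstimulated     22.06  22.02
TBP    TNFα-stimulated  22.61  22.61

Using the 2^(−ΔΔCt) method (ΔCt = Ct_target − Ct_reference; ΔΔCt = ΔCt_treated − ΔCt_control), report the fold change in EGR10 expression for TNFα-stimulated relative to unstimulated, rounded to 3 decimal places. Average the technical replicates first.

Mean Ct: EGR10 unstimulated 20.060; EGR10 TNFα-stimulated 22.760; TBP unstimulated 22.040; TBP TNFα-stimulated 22.610
ΔCt(unstimulated) = 20.060 − 22.040 = -1.980
ΔCt(TNFα-stimulated) = 22.760 − 22.610 = 0.150
ΔΔCt = 0.150 − (-1.980) = 2.130
Fold change = 2^(−2.130) = 0.2285

0.228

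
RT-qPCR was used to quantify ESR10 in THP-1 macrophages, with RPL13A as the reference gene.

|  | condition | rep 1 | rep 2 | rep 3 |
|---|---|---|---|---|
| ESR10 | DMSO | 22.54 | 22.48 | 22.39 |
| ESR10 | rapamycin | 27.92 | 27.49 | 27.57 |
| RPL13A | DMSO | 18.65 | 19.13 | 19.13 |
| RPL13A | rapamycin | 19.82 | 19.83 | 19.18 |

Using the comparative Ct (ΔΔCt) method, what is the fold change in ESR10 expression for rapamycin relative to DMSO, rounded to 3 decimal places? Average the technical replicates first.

0.043

Mean Ct: ESR10 DMSO 22.470; ESR10 rapamycin 27.660; RPL13A DMSO 18.970; RPL13A rapamycin 19.610
ΔCt(DMSO) = 22.470 − 18.970 = 3.500
ΔCt(rapamycin) = 27.660 − 19.610 = 8.050
ΔΔCt = 8.050 − 3.500 = 4.550
Fold change = 2^(−4.550) = 0.0427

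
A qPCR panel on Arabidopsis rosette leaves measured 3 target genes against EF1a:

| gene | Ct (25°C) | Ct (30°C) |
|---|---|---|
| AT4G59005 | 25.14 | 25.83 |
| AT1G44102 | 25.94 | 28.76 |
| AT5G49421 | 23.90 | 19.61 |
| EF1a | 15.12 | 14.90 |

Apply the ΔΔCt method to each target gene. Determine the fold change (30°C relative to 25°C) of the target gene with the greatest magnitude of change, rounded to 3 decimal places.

16.795

AT4G59005: ΔΔCt = (25.83−14.90) − (25.14−15.12) = 10.93 − 10.02 = 0.91; fold change = 2^-0.91 = 0.532
AT1G44102: ΔΔCt = (28.76−14.90) − (25.94−15.12) = 13.86 − 10.82 = 3.04; fold change = 2^-3.04 = 0.122
AT5G49421: ΔΔCt = (19.61−14.90) − (23.90−15.12) = 4.71 − 8.78 = -4.07; fold change = 2^4.07 = 16.795
AT5G49421 has the largest |ΔΔCt| = 4.07.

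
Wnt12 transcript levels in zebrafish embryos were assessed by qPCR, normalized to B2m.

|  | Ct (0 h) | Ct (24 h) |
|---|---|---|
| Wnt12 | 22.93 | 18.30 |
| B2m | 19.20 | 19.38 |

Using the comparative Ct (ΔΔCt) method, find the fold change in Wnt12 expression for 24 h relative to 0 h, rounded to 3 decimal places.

ΔCt(0 h) = 22.930 − 19.200 = 3.730
ΔCt(24 h) = 18.300 − 19.380 = -1.080
ΔΔCt = -1.080 − 3.730 = -4.810
Fold change = 2^(−(-4.810)) = 2^4.810 = 28.0514

28.051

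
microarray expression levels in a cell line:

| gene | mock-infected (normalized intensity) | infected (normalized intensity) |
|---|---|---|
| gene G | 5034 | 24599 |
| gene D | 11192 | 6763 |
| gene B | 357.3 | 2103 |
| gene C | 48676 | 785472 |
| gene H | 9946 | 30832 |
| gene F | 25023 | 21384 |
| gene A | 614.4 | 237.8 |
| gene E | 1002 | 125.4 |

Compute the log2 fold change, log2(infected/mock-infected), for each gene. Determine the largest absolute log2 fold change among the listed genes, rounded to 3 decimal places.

4.012

log2(24599/5034) = 2.289  (gene G)
log2(6763/11192) = -0.727  (gene D)
log2(2103/357.3) = 2.557  (gene B)
log2(785472/48676) = 4.012  (gene C)
log2(30832/9946) = 1.632  (gene H)
log2(21384/25023) = -0.227  (gene F)
log2(237.8/614.4) = -1.369  (gene A)
log2(125.4/1002) = -2.998  (gene E)
The largest magnitude belongs to gene C.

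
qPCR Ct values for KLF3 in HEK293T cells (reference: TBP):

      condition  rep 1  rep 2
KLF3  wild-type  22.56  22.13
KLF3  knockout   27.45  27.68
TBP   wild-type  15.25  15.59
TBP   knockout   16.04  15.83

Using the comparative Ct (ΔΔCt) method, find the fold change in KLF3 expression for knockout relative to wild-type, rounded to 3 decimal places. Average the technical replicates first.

Mean Ct: KLF3 wild-type 22.345; KLF3 knockout 27.565; TBP wild-type 15.420; TBP knockout 15.935
ΔCt(wild-type) = 22.345 − 15.420 = 6.925
ΔCt(knockout) = 27.565 − 15.935 = 11.630
ΔΔCt = 11.630 − 6.925 = 4.705
Fold change = 2^(−4.705) = 0.0383

0.038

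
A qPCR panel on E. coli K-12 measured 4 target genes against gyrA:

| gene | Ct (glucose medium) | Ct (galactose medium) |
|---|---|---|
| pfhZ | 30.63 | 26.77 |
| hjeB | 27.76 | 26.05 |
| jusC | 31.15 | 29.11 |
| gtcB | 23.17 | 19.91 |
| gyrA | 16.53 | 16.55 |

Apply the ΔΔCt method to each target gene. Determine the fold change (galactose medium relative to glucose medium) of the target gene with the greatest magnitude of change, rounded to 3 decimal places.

pfhZ: ΔΔCt = (26.77−16.55) − (30.63−16.53) = 10.22 − 14.10 = -3.88; fold change = 2^3.88 = 14.723
hjeB: ΔΔCt = (26.05−16.55) − (27.76−16.53) = 9.50 − 11.23 = -1.73; fold change = 2^1.73 = 3.317
jusC: ΔΔCt = (29.11−16.55) − (31.15−16.53) = 12.56 − 14.62 = -2.06; fold change = 2^2.06 = 4.170
gtcB: ΔΔCt = (19.91−16.55) − (23.17−16.53) = 3.36 − 6.64 = -3.28; fold change = 2^3.28 = 9.714
pfhZ has the largest |ΔΔCt| = 3.88.

14.723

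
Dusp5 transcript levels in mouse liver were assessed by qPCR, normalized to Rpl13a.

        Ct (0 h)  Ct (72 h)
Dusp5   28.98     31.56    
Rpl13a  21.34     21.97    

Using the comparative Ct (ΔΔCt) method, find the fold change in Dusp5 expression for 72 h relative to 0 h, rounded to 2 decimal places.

0.26

ΔCt(0 h) = 28.980 − 21.340 = 7.640
ΔCt(72 h) = 31.560 − 21.970 = 9.590
ΔΔCt = 9.590 − 7.640 = 1.950
Fold change = 2^(−1.950) = 0.259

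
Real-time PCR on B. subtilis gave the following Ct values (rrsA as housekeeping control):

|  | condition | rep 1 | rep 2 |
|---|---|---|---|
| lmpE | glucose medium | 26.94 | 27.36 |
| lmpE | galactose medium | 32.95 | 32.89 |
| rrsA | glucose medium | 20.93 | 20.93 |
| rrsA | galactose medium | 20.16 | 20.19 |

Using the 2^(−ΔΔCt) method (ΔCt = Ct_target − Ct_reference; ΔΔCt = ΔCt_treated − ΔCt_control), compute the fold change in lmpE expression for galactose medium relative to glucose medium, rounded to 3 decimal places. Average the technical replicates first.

0.011

Mean Ct: lmpE glucose medium 27.150; lmpE galactose medium 32.920; rrsA glucose medium 20.930; rrsA galactose medium 20.175
ΔCt(glucose medium) = 27.150 − 20.930 = 6.220
ΔCt(galactose medium) = 32.920 − 20.175 = 12.745
ΔΔCt = 12.745 − 6.220 = 6.525
Fold change = 2^(−6.525) = 0.0109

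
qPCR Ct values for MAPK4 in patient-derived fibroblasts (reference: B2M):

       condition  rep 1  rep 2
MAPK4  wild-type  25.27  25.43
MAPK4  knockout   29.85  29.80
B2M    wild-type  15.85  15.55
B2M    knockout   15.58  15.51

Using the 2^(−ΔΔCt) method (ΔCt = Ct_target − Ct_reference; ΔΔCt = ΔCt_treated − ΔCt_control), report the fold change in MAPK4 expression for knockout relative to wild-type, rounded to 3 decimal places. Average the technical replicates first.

0.040

Mean Ct: MAPK4 wild-type 25.350; MAPK4 knockout 29.825; B2M wild-type 15.700; B2M knockout 15.545
ΔCt(wild-type) = 25.350 − 15.700 = 9.650
ΔCt(knockout) = 29.825 − 15.545 = 14.280
ΔΔCt = 14.280 − 9.650 = 4.630
Fold change = 2^(−4.630) = 0.0404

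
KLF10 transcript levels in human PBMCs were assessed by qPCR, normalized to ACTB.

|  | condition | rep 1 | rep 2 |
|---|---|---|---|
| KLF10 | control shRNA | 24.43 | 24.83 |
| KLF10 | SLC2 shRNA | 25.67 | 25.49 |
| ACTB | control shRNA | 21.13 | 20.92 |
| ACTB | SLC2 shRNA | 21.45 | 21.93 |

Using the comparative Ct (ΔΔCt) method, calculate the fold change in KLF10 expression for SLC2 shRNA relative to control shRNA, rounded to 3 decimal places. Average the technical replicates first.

0.821

Mean Ct: KLF10 control shRNA 24.630; KLF10 SLC2 shRNA 25.580; ACTB control shRNA 21.025; ACTB SLC2 shRNA 21.690
ΔCt(control shRNA) = 24.630 − 21.025 = 3.605
ΔCt(SLC2 shRNA) = 25.580 − 21.690 = 3.890
ΔΔCt = 3.890 − 3.605 = 0.285
Fold change = 2^(−0.285) = 0.8207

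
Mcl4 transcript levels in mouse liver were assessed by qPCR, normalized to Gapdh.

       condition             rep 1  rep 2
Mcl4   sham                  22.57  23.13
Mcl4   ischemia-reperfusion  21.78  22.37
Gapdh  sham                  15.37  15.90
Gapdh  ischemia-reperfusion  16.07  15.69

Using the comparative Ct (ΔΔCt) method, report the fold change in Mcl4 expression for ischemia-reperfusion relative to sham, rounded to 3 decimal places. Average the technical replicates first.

Mean Ct: Mcl4 sham 22.850; Mcl4 ischemia-reperfusion 22.075; Gapdh sham 15.635; Gapdh ischemia-reperfusion 15.880
ΔCt(sham) = 22.850 − 15.635 = 7.215
ΔCt(ischemia-reperfusion) = 22.075 − 15.880 = 6.195
ΔΔCt = 6.195 − 7.215 = -1.020
Fold change = 2^(−(-1.020)) = 2^1.020 = 2.0279

2.028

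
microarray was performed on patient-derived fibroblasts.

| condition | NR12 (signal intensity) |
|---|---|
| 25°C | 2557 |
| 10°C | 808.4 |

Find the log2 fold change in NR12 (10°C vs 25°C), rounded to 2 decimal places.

Fold change = 808.4 / 2557 = 0.3162
log2(0.3162) = -1.661

-1.66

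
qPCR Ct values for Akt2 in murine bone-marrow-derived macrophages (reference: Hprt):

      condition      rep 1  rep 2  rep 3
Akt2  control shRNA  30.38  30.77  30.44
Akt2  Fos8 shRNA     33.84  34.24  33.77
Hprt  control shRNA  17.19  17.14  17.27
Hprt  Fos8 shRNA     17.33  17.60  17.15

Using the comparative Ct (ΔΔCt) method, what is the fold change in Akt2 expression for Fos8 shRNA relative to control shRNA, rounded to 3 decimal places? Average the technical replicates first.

0.104

Mean Ct: Akt2 control shRNA 30.530; Akt2 Fos8 shRNA 33.950; Hprt control shRNA 17.200; Hprt Fos8 shRNA 17.360
ΔCt(control shRNA) = 30.530 − 17.200 = 13.330
ΔCt(Fos8 shRNA) = 33.950 − 17.360 = 16.590
ΔΔCt = 16.590 − 13.330 = 3.260
Fold change = 2^(−3.260) = 0.1044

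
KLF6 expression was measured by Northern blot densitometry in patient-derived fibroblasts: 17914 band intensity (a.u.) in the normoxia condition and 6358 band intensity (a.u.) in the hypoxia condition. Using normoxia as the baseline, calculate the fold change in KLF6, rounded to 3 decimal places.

0.355

Fold change = 6358 / 17914 = 0.3549
KLF6 is downregulated.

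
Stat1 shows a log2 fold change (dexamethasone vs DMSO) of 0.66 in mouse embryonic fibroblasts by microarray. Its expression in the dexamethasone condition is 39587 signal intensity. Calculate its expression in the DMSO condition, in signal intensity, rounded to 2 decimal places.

Fold change = 2^(0.66) = 1.5801
DMSO expression = 39587 / 1.5801 = 25053.75

25053.75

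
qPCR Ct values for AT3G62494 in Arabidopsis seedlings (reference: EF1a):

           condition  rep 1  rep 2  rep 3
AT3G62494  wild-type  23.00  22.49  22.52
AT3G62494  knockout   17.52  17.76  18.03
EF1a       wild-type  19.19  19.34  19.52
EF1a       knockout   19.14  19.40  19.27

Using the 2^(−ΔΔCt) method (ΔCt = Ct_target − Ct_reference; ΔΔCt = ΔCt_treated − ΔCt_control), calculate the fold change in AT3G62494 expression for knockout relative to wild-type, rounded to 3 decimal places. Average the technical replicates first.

Mean Ct: AT3G62494 wild-type 22.670; AT3G62494 knockout 17.770; EF1a wild-type 19.350; EF1a knockout 19.270
ΔCt(wild-type) = 22.670 − 19.350 = 3.320
ΔCt(knockout) = 17.770 − 19.270 = -1.500
ΔΔCt = -1.500 − 3.320 = -4.820
Fold change = 2^(−(-4.820)) = 2^4.820 = 28.2465

28.246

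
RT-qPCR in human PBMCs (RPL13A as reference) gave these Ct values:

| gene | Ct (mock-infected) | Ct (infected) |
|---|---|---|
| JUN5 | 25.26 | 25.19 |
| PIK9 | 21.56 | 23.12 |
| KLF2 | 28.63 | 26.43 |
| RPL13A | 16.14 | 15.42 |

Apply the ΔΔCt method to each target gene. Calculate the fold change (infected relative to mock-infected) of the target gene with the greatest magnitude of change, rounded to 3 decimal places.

JUN5: ΔΔCt = (25.19−15.42) − (25.26−16.14) = 9.77 − 9.12 = 0.65; fold change = 2^-0.65 = 0.637
PIK9: ΔΔCt = (23.12−15.42) − (21.56−16.14) = 7.70 − 5.42 = 2.28; fold change = 2^-2.28 = 0.206
KLF2: ΔΔCt = (26.43−15.42) − (28.63−16.14) = 11.01 − 12.49 = -1.48; fold change = 2^1.48 = 2.789
PIK9 has the largest |ΔΔCt| = 2.28.

0.206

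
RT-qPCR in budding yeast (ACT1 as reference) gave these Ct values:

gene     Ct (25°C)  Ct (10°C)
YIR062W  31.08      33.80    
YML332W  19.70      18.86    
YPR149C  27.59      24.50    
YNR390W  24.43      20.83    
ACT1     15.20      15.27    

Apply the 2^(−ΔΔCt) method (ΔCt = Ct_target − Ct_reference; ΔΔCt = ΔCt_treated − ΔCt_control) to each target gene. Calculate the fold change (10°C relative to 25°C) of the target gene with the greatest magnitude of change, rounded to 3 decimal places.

12.729

YIR062W: ΔΔCt = (33.80−15.27) − (31.08−15.20) = 18.53 − 15.88 = 2.65; fold change = 2^-2.65 = 0.159
YML332W: ΔΔCt = (18.86−15.27) − (19.70−15.20) = 3.59 − 4.50 = -0.91; fold change = 2^0.91 = 1.879
YPR149C: ΔΔCt = (24.50−15.27) − (27.59−15.20) = 9.23 − 12.39 = -3.16; fold change = 2^3.16 = 8.938
YNR390W: ΔΔCt = (20.83−15.27) − (24.43−15.20) = 5.56 − 9.23 = -3.67; fold change = 2^3.67 = 12.729
YNR390W has the largest |ΔΔCt| = 3.67.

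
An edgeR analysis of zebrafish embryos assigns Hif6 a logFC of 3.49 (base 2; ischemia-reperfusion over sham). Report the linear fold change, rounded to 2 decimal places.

11.24

Fold change = 2^(3.49) = 11.236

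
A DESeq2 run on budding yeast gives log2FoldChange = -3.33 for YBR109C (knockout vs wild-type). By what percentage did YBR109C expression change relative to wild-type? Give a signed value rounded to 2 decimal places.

-90.06%

Fold change = 2^(-3.33) = 0.0994
Percent change = (FC − 1) × 100% = (0.0994 − 1) × 100 = -90.06%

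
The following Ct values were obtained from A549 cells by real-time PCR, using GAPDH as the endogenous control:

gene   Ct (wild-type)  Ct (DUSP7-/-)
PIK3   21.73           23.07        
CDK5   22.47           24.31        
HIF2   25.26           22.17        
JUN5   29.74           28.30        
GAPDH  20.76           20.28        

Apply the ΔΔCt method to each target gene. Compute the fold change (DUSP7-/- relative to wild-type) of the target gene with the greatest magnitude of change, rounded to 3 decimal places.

PIK3: ΔΔCt = (23.07−20.28) − (21.73−20.76) = 2.79 − 0.97 = 1.82; fold change = 2^-1.82 = 0.283
CDK5: ΔΔCt = (24.31−20.28) − (22.47−20.76) = 4.03 − 1.71 = 2.32; fold change = 2^-2.32 = 0.200
HIF2: ΔΔCt = (22.17−20.28) − (25.26−20.76) = 1.89 − 4.50 = -2.61; fold change = 2^2.61 = 6.105
JUN5: ΔΔCt = (28.30−20.28) − (29.74−20.76) = 8.02 − 8.98 = -0.96; fold change = 2^0.96 = 1.945
HIF2 has the largest |ΔΔCt| = 2.61.

6.105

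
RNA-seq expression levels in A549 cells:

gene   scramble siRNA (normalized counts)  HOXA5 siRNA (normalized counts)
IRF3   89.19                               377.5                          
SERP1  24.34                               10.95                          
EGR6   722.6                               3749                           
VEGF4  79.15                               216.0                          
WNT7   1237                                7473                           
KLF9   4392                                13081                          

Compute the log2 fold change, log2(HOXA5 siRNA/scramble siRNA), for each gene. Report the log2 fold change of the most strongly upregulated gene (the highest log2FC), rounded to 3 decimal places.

2.595

log2(377.5/89.19) = 2.082  (IRF3)
log2(10.95/24.34) = -1.152  (SERP1)
log2(3749/722.6) = 2.375  (EGR6)
log2(216.0/79.15) = 1.448  (VEGF4)
log2(7473/1237) = 2.595  (WNT7)
log2(13081/4392) = 1.575  (KLF9)
WNT7 is most strongly upregulated.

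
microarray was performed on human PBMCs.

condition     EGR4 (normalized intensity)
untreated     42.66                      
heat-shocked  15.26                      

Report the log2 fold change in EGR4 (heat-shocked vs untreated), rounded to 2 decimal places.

Fold change = 15.26 / 42.66 = 0.3577
log2(0.3577) = -1.483

-1.48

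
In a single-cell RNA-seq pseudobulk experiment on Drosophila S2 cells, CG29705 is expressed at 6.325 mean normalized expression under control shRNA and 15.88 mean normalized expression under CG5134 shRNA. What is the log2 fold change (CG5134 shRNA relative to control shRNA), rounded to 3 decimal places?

Fold change = 15.88 / 6.325 = 2.5107
log2(2.5107) = 1.3281

1.328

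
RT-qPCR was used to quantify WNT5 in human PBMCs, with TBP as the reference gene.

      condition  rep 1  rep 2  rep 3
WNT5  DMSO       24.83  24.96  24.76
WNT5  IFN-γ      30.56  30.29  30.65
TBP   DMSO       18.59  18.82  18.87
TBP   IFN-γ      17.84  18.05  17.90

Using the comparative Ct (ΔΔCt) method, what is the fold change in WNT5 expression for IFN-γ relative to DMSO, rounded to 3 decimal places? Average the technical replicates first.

0.011

Mean Ct: WNT5 DMSO 24.850; WNT5 IFN-γ 30.500; TBP DMSO 18.760; TBP IFN-γ 17.930
ΔCt(DMSO) = 24.850 − 18.760 = 6.090
ΔCt(IFN-γ) = 30.500 − 17.930 = 12.570
ΔΔCt = 12.570 − 6.090 = 6.480
Fold change = 2^(−6.480) = 0.0112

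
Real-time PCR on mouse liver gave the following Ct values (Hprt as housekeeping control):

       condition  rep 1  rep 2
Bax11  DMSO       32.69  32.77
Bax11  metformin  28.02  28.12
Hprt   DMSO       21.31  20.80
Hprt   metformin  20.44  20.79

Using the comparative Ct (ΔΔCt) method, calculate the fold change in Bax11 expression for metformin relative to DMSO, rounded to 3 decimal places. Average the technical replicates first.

Mean Ct: Bax11 DMSO 32.730; Bax11 metformin 28.070; Hprt DMSO 21.055; Hprt metformin 20.615
ΔCt(DMSO) = 32.730 − 21.055 = 11.675
ΔCt(metformin) = 28.070 − 20.615 = 7.455
ΔΔCt = 7.455 − 11.675 = -4.220
Fold change = 2^(−(-4.220)) = 2^4.220 = 18.6357

18.636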